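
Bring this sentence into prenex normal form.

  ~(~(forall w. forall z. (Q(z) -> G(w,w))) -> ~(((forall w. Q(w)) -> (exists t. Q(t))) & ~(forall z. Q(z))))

Rewrite implications/biconditionals: A → B as ¬A ∨ B.
  ~(~~(forall w. forall z. (~Q(z) | G(w,w))) | ~((~(forall w. Q(w)) | (exists t. Q(t))) & ~(forall z. Q(z))))
Push ¬ through the quantifiers and connectives to reach negation normal form:
  (exists w. exists z. (Q(z) & ~G(w,w))) & ((exists w. ~Q(w)) | (exists t. Q(t))) & (exists z. ~Q(z))
Standardize variables apart so no two quantifiers bind the same name: w↦s, z↦v1.
  (exists w. exists z. (Q(z) & ~G(w,w))) & ((exists s. ~Q(s)) | (exists t. Q(t))) & (exists v1. ~Q(v1))
Extract every quantifier outward, since the variables are now distinct and don't occur free across branches:
  exists w. exists z. exists s. exists t. exists v1. (Q(z) & ~G(w,w) & (~Q(s) | Q(t)) & ~Q(v1))

exists w. exists z. exists s. exists t. exists v1. (Q(z) & ~G(w,w) & (~Q(s) | Q(t)) & ~Q(v1))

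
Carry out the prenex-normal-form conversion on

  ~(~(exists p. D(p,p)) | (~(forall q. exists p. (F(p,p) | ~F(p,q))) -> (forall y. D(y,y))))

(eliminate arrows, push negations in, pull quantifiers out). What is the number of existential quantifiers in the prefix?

3

Eliminate → and ↔ using ¬ and ∨.
  ~(~(exists p. D(p,p)) | ~~(forall q. exists p. (F(p,p) | ~F(p,q))) | (forall y. D(y,y)))
Push ¬ through the quantifiers and connectives to reach negation normal form:
  (exists p. D(p,p)) & (exists q. forall p. (~F(p,p) & F(p,q))) & (exists y. ~D(y,y))
Rename bound variables to avoid capture: p↦r.
  (exists p. D(p,p)) & (exists q. forall r. (~F(r,r) & F(r,q))) & (exists y. ~D(y,y))
Finally move all quantifiers to the prefix:
  exists p. exists q. forall r. exists y. (D(p,p) & ~F(r,r) & F(r,q) & ~D(y,y))
The prefix is exists p exists q forall r exists y: 1 universal, 3 existential.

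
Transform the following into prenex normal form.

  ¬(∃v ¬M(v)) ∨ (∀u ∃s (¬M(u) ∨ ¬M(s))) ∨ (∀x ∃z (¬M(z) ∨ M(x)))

Push ¬ through the quantifiers and connectives to reach negation normal form:
  (∀v M(v)) ∨ (∀u ∃s (¬M(u) ∨ ¬M(s))) ∨ (∀x ∃z (¬M(z) ∨ M(x)))
Extract every quantifier outward, since the variables are now distinct and don't occur free across branches:
  ∀v ∀u ∃s ∀x ∃z (M(v) ∨ ¬M(u) ∨ ¬M(s) ∨ ¬M(z) ∨ M(x))

∀v ∀u ∃s ∀x ∃z (M(v) ∨ ¬M(u) ∨ ¬M(s) ∨ ¬M(z) ∨ M(x))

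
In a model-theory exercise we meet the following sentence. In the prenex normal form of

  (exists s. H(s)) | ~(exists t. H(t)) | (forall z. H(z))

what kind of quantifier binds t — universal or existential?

universal

Move each ¬ inward, flipping quantifiers it crosses:
  (exists s. H(s)) | (forall t. ~H(t)) | (forall z. H(z))
All bound variables are already distinct, so no renaming is needed.
Finally move all quantifiers to the prefix:
  exists s. forall t. forall z. (H(s) | ~H(t) | H(z))
The quantifier exists t sits under an odd number of negations, so it flips to forall t.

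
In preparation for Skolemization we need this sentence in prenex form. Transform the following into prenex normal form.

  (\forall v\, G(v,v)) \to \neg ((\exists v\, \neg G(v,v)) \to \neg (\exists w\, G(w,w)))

\exists v\, \exists z1\, \exists w\, (\neg G(v,v) \lor \neg G(z1,z1) \land G(w,w))

Rewrite implications/biconditionals: A → B as ¬A ∨ B.
  \neg (\forall v\, G(v,v)) \lor \neg (\neg (\exists v\, \neg G(v,v)) \lor \neg (\exists w\, G(w,w)))
Move each ¬ inward, flipping quantifiers it crosses:
  (\exists v\, \neg G(v,v)) \lor (\exists v\, \neg G(v,v)) \land (\exists w\, G(w,w))
Standardize variables apart so no two quantifiers bind the same name: v↦z1.
  (\exists v\, \neg G(v,v)) \lor (\exists z1\, \neg G(z1,z1)) \land (\exists w\, G(w,w))
Extract every quantifier outward, since the variables are now distinct and don't occur free across branches:
  \exists v\, \exists z1\, \exists w\, (\neg G(v,v) \lor \neg G(z1,z1) \land G(w,w))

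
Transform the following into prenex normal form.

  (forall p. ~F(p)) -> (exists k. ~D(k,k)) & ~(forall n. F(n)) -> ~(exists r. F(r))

exists p. forall k. forall n. forall r. (F(p) | D(k,k) | F(n) | ~F(r))

First replace A → B with ¬A ∨ B.
  ~(forall p. ~F(p)) | ~((exists k. ~D(k,k)) & ~(forall n. F(n))) | ~(exists r. F(r))
Drive negations inward (¬∀x A ≡ ∃x ¬A, ¬∃x A ≡ ∀x ¬A, De Morgan for ∧/∨):
  (exists p. F(p)) | (forall k. D(k,k)) | (forall n. F(n)) | (forall r. ~F(r))
Extract every quantifier outward, since the variables are now distinct and don't occur free across branches:
  exists p. forall k. forall n. forall r. (F(p) | D(k,k) | F(n) | ~F(r))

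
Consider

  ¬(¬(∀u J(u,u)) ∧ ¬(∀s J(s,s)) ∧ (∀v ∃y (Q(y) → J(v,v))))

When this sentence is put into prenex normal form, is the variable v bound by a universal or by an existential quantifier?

existential

Rewrite implications/biconditionals: A → B as ¬A ∨ B.
  ¬(¬(∀u J(u,u)) ∧ ¬(∀s J(s,s)) ∧ (∀v ∃y (¬Q(y) ∨ J(v,v))))
Drive negations inward (¬∀x A ≡ ∃x ¬A, ¬∃x A ≡ ∀x ¬A, De Morgan for ∧/∨):
  (∀u J(u,u)) ∨ (∀s J(s,s)) ∨ (∃v ∀y (Q(y) ∧ ¬J(v,v)))
All bound variables are already distinct, so no renaming is needed.
Extract every quantifier outward, since the variables are now distinct and don't occur free across branches:
  ∀u ∀s ∃v ∀y (J(u,u) ∨ J(s,s) ∨ Q(y) ∧ ¬J(v,v))
The quantifier ∀v sits under an odd number of negations (counting the antecedent side of each →), so it flips to ∃v.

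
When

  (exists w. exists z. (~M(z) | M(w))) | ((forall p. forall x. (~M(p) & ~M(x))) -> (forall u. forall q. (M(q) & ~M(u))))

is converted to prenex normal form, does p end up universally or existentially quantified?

existential

Eliminate → and ↔ using ¬ and ∨.
  (exists w. exists z. (~M(z) | M(w))) | ~(forall p. forall x. (~M(p) & ~M(x))) | (forall u. forall q. (M(q) & ~M(u)))
Move each ¬ inward, flipping quantifiers it crosses:
  (exists w. exists z. (~M(z) | M(w))) | (exists p. exists x. (M(p) | M(x))) | (forall u. forall q. (M(q) & ~M(u)))
Pull the quantifiers to the front (each side's bound variable is not free in the other side):
  exists w. exists z. exists p. exists x. forall u. forall q. (~M(z) | M(w) | M(p) | M(x) | M(q) & ~M(u))
The quantifier forall p sits under an odd number of negations (counting the antecedent side of each →), so it flips to exists p.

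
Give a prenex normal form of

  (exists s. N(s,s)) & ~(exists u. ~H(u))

Drive negations inward (¬∀x A ≡ ∃x ¬A, ¬∃x A ≡ ∀x ¬A, De Morgan for ∧/∨):
  (exists s. N(s,s)) & (forall u. H(u))
Pull the quantifiers to the front (each side's bound variable is not free in the other side):
  exists s. forall u. (N(s,s) & H(u))

exists s. forall u. (N(s,s) & H(u))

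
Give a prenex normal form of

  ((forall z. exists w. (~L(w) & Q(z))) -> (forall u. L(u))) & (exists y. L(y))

exists z. forall w. forall u. exists y. ((L(w) | ~Q(z) | L(u)) & L(y))

First replace A → B with ¬A ∨ B.
  (~(forall z. exists w. (~L(w) & Q(z))) | (forall u. L(u))) & (exists y. L(y))
Move each ¬ inward, flipping quantifiers it crosses:
  ((exists z. forall w. (L(w) | ~Q(z))) | (forall u. L(u))) & (exists y. L(y))
All bound variables are already distinct, so no renaming is needed.
Extract every quantifier outward, since the variables are now distinct and don't occur free across branches:
  exists z. forall w. forall u. exists y. ((L(w) | ~Q(z) | L(u)) & L(y))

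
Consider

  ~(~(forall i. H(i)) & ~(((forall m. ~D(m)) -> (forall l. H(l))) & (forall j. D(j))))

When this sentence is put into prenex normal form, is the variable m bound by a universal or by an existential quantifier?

existential

Eliminate → and ↔ using ¬ and ∨.
  ~(~(forall i. H(i)) & ~((~(forall m. ~D(m)) | (forall l. H(l))) & (forall j. D(j))))
Move each ¬ inward, flipping quantifiers it crosses:
  (forall i. H(i)) | ((exists m. D(m)) | (forall l. H(l))) & (forall j. D(j))
All bound variables are already distinct, so no renaming is needed.
Pull the quantifiers to the front (each side's bound variable is not free in the other side):
  forall i. exists m. forall l. forall j. (H(i) | (D(m) | H(l)) & D(j))
The quantifier forall m sits under an odd number of negations (counting the antecedent side of each →), so it flips to exists m.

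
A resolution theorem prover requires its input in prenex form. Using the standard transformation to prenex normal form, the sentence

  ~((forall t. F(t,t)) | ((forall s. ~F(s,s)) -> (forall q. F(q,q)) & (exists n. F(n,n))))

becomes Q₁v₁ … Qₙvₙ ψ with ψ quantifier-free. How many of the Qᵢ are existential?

Rewrite implications/biconditionals: A → B as ¬A ∨ B.
  ~((forall t. F(t,t)) | ~(forall s. ~F(s,s)) | (forall q. F(q,q)) & (exists n. F(n,n)))
Drive negations inward (¬∀x A ≡ ∃x ¬A, ¬∃x A ≡ ∀x ¬A, De Morgan for ∧/∨):
  (exists t. ~F(t,t)) & (forall s. ~F(s,s)) & ((exists q. ~F(q,q)) | (forall n. ~F(n,n)))
Extract every quantifier outward, since the variables are now distinct and don't occur free across branches:
  exists t. forall s. exists q. forall n. (~F(t,t) & ~F(s,s) & (~F(q,q) | ~F(n,n)))
The prefix is exists t forall s exists q forall n: 2 universal, 2 existential.

2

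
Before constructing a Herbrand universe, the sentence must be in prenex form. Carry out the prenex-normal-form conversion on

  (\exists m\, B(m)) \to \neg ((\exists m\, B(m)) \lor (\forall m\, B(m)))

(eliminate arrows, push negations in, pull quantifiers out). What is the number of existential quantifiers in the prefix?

1

First replace A → B with ¬A ∨ B.
  \neg (\exists m\, B(m)) \lor \neg ((\exists m\, B(m)) \lor (\forall m\, B(m)))
Drive negations inward (¬∀x A ≡ ∃x ¬A, ¬∃x A ≡ ∀x ¬A, De Morgan for ∧/∨):
  (\forall m\, \neg B(m)) \lor (\forall m\, \neg B(m)) \land (\exists m\, \neg B(m))
Give each quantifier a distinct variable: m↦y1, m↦a.
  (\forall m\, \neg B(m)) \lor (\forall y1\, \neg B(y1)) \land (\exists a\, \neg B(a))
Pull the quantifiers to the front (each side's bound variable is not free in the other side):
  \forall m\, \forall y1\, \exists a\, (\neg B(m) \lor \neg B(y1) \land \neg B(a))
The prefix is \forall m \forall y1 \exists a: 2 universal, 1 existential.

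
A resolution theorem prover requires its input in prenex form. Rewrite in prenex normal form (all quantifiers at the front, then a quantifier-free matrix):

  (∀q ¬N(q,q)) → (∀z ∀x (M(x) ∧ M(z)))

∃q ∀z ∀x (N(q,q) ∨ M(x) ∧ M(z))

Rewrite implications/biconditionals: A → B as ¬A ∨ B.
  ¬(∀q ¬N(q,q)) ∨ (∀z ∀x (M(x) ∧ M(z)))
Drive negations inward (¬∀x A ≡ ∃x ¬A, ¬∃x A ≡ ∀x ¬A, De Morgan for ∧/∨):
  (∃q N(q,q)) ∨ (∀z ∀x (M(x) ∧ M(z)))
All bound variables are already distinct, so no renaming is needed.
Extract every quantifier outward, since the variables are now distinct and don't occur free across branches:
  ∃q ∀z ∀x (N(q,q) ∨ M(x) ∧ M(z))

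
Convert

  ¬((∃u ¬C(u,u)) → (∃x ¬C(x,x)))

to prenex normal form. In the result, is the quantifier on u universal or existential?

First replace A → B with ¬A ∨ B.
  ¬(¬(∃u ¬C(u,u)) ∨ (∃x ¬C(x,x)))
Drive negations inward (¬∀x A ≡ ∃x ¬A, ¬∃x A ≡ ∀x ¬A, De Morgan for ∧/∨):
  (∃u ¬C(u,u)) ∧ (∀x C(x,x))
Extract every quantifier outward, since the variables are now distinct and don't occur free across branches:
  ∃u ∀x (¬C(u,u) ∧ C(x,x))
The quantifier ∃u sits under an even number of negations (counting the antecedent side of each →), so it remains existential.

existential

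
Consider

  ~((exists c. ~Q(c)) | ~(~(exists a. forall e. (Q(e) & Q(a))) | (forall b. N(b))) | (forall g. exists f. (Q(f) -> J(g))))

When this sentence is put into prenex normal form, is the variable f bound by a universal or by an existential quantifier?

universal

Eliminate → and ↔ using ¬ and ∨.
  ~((exists c. ~Q(c)) | ~(~(exists a. forall e. (Q(e) & Q(a))) | (forall b. N(b))) | (forall g. exists f. (~Q(f) | J(g))))
Drive negations inward (¬∀x A ≡ ∃x ¬A, ¬∃x A ≡ ∀x ¬A, De Morgan for ∧/∨):
  (forall c. Q(c)) & ((forall a. exists e. (~Q(e) | ~Q(a))) | (forall b. N(b))) & (exists g. forall f. (Q(f) & ~J(g)))
Finally move all quantifiers to the prefix:
  forall c. forall a. exists e. forall b. exists g. forall f. (Q(c) & (~Q(e) | ~Q(a) | N(b)) & Q(f) & ~J(g))
The quantifier exists f sits under an odd number of negations (counting the antecedent side of each →), so it flips to forall f.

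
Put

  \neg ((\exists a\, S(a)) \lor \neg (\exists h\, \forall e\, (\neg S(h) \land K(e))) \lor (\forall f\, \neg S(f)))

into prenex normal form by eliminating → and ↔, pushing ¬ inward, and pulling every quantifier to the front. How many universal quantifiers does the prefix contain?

Drive negations inward (¬∀x A ≡ ∃x ¬A, ¬∃x A ≡ ∀x ¬A, De Morgan for ∧/∨):
  (\forall a\, \neg S(a)) \land (\exists h\, \forall e\, (\neg S(h) \land K(e))) \land (\exists f\, S(f))
All bound variables are already distinct, so no renaming is needed.
Pull the quantifiers to the front (each side's bound variable is not free in the other side):
  \forall a\, \exists h\, \forall e\, \exists f\, (\neg S(a) \land \neg S(h) \land K(e) \land S(f))
The prefix is \forall a \exists h \forall e \exists f: 2 universal, 2 existential.

2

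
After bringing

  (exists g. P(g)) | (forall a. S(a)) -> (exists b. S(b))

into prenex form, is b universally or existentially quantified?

existential

Eliminate → and ↔ using ¬ and ∨.
  ~((exists g. P(g)) | (forall a. S(a))) | (exists b. S(b))
Drive negations inward (¬∀x A ≡ ∃x ¬A, ¬∃x A ≡ ∀x ¬A, De Morgan for ∧/∨):
  (forall g. ~P(g)) & (exists a. ~S(a)) | (exists b. S(b))
Finally move all quantifiers to the prefix:
  forall g. exists a. exists b. (~P(g) & ~S(a) | S(b))
The quantifier exists b sits under an even number of negations (counting the antecedent side of each →), so it remains existential.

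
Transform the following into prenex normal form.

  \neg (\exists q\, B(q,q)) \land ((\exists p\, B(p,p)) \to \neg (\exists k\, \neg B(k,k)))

\forall q\, \forall p\, \forall k\, (\neg B(q,q) \land (\neg B(p,p) \lor B(k,k)))

First replace A → B with ¬A ∨ B.
  \neg (\exists q\, B(q,q)) \land (\neg (\exists p\, B(p,p)) \lor \neg (\exists k\, \neg B(k,k)))
Move each ¬ inward, flipping quantifiers it crosses:
  (\forall q\, \neg B(q,q)) \land ((\forall p\, \neg B(p,p)) \lor (\forall k\, B(k,k)))
All bound variables are already distinct, so no renaming is needed.
Finally move all quantifiers to the prefix:
  \forall q\, \forall p\, \forall k\, (\neg B(q,q) \land (\neg B(p,p) \lor B(k,k)))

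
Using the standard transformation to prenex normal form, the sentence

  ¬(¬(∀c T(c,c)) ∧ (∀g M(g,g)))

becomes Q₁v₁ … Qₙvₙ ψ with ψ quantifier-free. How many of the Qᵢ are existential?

1

Drive negations inward (¬∀x A ≡ ∃x ¬A, ¬∃x A ≡ ∀x ¬A, De Morgan for ∧/∨):
  (∀c T(c,c)) ∨ (∃g ¬M(g,g))
All bound variables are already distinct, so no renaming is needed.
Finally move all quantifiers to the prefix:
  ∀c ∃g (T(c,c) ∨ ¬M(g,g))
The prefix is ∀c ∃g: 1 universal, 1 existential.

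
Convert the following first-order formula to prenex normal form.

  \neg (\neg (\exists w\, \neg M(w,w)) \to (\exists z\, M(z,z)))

Rewrite implications/biconditionals: A → B as ¬A ∨ B.
  \neg (\neg \neg (\exists w\, \neg M(w,w)) \lor (\exists z\, M(z,z)))
Move each ¬ inward, flipping quantifiers it crosses:
  (\forall w\, M(w,w)) \land (\forall z\, \neg M(z,z))
All bound variables are already distinct, so no renaming is needed.
Finally move all quantifiers to the prefix:
  \forall w\, \forall z\, (M(w,w) \land \neg M(z,z))

\forall w\, \forall z\, (M(w,w) \land \neg M(z,z))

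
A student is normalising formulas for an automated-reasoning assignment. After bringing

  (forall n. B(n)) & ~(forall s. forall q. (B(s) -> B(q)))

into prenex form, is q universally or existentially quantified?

Eliminate → and ↔ using ¬ and ∨.
  (forall n. B(n)) & ~(forall s. forall q. (~B(s) | B(q)))
Push ¬ through the quantifiers and connectives to reach negation normal form:
  (forall n. B(n)) & (exists s. exists q. (B(s) & ~B(q)))
All bound variables are already distinct, so no renaming is needed.
Finally move all quantifiers to the prefix:
  forall n. exists s. exists q. (B(n) & B(s) & ~B(q))
The quantifier forall q sits under an odd number of negations (counting the antecedent side of each →), so it flips to exists q.

existential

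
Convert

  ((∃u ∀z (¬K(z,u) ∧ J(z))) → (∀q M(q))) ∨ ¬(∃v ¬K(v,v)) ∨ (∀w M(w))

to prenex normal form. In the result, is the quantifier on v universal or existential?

universal

Rewrite implications/biconditionals: A → B as ¬A ∨ B.
  ¬(∃u ∀z (¬K(z,u) ∧ J(z))) ∨ (∀q M(q)) ∨ ¬(∃v ¬K(v,v)) ∨ (∀w M(w))
Push ¬ through the quantifiers and connectives to reach negation normal form:
  (∀u ∃z (K(z,u) ∨ ¬J(z))) ∨ (∀q M(q)) ∨ (∀v K(v,v)) ∨ (∀w M(w))
All bound variables are already distinct, so no renaming is needed.
Finally move all quantifiers to the prefix:
  ∀u ∃z ∀q ∀v ∀w (K(z,u) ∨ ¬J(z) ∨ M(q) ∨ K(v,v) ∨ M(w))
The quantifier ∃v sits under an odd number of negations (counting the antecedent side of each →), so it flips to ∀v.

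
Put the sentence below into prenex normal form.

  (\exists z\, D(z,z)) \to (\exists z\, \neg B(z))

\forall z\, \exists w1\, (\neg D(z,z) \lor \neg B(w1))

Eliminate → and ↔ using ¬ and ∨.
  \neg (\exists z\, D(z,z)) \lor (\exists z\, \neg B(z))
Move each ¬ inward, flipping quantifiers it crosses:
  (\forall z\, \neg D(z,z)) \lor (\exists z\, \neg B(z))
Give each quantifier a distinct variable: z↦w1.
  (\forall z\, \neg D(z,z)) \lor (\exists w1\, \neg B(w1))
Extract every quantifier outward, since the variables are now distinct and don't occur free across branches:
  \forall z\, \exists w1\, (\neg D(z,z) \lor \neg B(w1))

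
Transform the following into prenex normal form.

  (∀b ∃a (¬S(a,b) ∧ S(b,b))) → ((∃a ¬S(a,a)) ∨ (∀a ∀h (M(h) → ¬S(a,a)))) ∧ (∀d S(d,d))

∃b ∀a ∃c ∀t ∀h ∀d (S(a,b) ∨ ¬S(b,b) ∨ (¬S(c,c) ∨ ¬M(h) ∨ ¬S(t,t)) ∧ S(d,d))

First replace A → B with ¬A ∨ B.
  ¬(∀b ∃a (¬S(a,b) ∧ S(b,b))) ∨ ((∃a ¬S(a,a)) ∨ (∀a ∀h (¬M(h) ∨ ¬S(a,a)))) ∧ (∀d S(d,d))
Drive negations inward (¬∀x A ≡ ∃x ¬A, ¬∃x A ≡ ∀x ¬A, De Morgan for ∧/∨):
  (∃b ∀a (S(a,b) ∨ ¬S(b,b))) ∨ ((∃a ¬S(a,a)) ∨ (∀a ∀h (¬M(h) ∨ ¬S(a,a)))) ∧ (∀d S(d,d))
Rename bound variables to avoid capture: a↦c, a↦t.
  (∃b ∀a (S(a,b) ∨ ¬S(b,b))) ∨ ((∃c ¬S(c,c)) ∨ (∀t ∀h (¬M(h) ∨ ¬S(t,t)))) ∧ (∀d S(d,d))
Finally move all quantifiers to the prefix:
  ∃b ∀a ∃c ∀t ∀h ∀d (S(a,b) ∨ ¬S(b,b) ∨ (¬S(c,c) ∨ ¬M(h) ∨ ¬S(t,t)) ∧ S(d,d))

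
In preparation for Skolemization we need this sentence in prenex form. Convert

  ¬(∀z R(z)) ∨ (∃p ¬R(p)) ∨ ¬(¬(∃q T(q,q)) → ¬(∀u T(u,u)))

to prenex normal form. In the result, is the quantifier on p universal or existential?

Eliminate → and ↔ using ¬ and ∨.
  ¬(∀z R(z)) ∨ (∃p ¬R(p)) ∨ ¬(¬¬(∃q T(q,q)) ∨ ¬(∀u T(u,u)))
Drive negations inward (¬∀x A ≡ ∃x ¬A, ¬∃x A ≡ ∀x ¬A, De Morgan for ∧/∨):
  (∃z ¬R(z)) ∨ (∃p ¬R(p)) ∨ (∀q ¬T(q,q)) ∧ (∀u T(u,u))
Pull the quantifiers to the front (each side's bound variable is not free in the other side):
  ∃z ∃p ∀q ∀u (¬R(z) ∨ ¬R(p) ∨ ¬T(q,q) ∧ T(u,u))
The quantifier ∃p sits under an even number of negations (counting the antecedent side of each →), so it remains existential.

existential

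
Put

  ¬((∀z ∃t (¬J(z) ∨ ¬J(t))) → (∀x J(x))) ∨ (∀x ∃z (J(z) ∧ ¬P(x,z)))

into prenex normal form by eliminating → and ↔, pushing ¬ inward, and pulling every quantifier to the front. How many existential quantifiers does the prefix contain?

3

Eliminate → and ↔ using ¬ and ∨.
  ¬(¬(∀z ∃t (¬J(z) ∨ ¬J(t))) ∨ (∀x J(x))) ∨ (∀x ∃z (J(z) ∧ ¬P(x,z)))
Move each ¬ inward, flipping quantifiers it crosses:
  (∀z ∃t (¬J(z) ∨ ¬J(t))) ∧ (∃x ¬J(x)) ∨ (∀x ∃z (J(z) ∧ ¬P(x,z)))
Rename bound variables to avoid capture: x↦y, z↦v.
  (∀z ∃t (¬J(z) ∨ ¬J(t))) ∧ (∃x ¬J(x)) ∨ (∀y ∃v (J(v) ∧ ¬P(y,v)))
Finally move all quantifiers to the prefix:
  ∀z ∃t ∃x ∀y ∃v ((¬J(z) ∨ ¬J(t)) ∧ ¬J(x) ∨ J(v) ∧ ¬P(y,v))
The prefix is ∀z ∃t ∃x ∀y ∃v: 2 universal, 3 existential.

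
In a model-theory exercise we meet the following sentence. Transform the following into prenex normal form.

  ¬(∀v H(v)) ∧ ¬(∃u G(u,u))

∃v ∀u (¬H(v) ∧ ¬G(u,u))

Move each ¬ inward, flipping quantifiers it crosses:
  (∃v ¬H(v)) ∧ (∀u ¬G(u,u))
All bound variables are already distinct, so no renaming is needed.
Finally move all quantifiers to the prefix:
  ∃v ∀u (¬H(v) ∧ ¬G(u,u))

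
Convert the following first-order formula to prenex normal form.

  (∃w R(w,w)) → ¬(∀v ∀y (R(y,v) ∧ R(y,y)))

∀w ∃v ∃y (¬R(w,w) ∨ ¬R(y,v) ∨ ¬R(y,y))

Eliminate → and ↔ using ¬ and ∨.
  ¬(∃w R(w,w)) ∨ ¬(∀v ∀y (R(y,v) ∧ R(y,y)))
Move each ¬ inward, flipping quantifiers it crosses:
  (∀w ¬R(w,w)) ∨ (∃v ∃y (¬R(y,v) ∨ ¬R(y,y)))
All bound variables are already distinct, so no renaming is needed.
Pull the quantifiers to the front (each side's bound variable is not free in the other side):
  ∀w ∃v ∃y (¬R(w,w) ∨ ¬R(y,v) ∨ ¬R(y,y))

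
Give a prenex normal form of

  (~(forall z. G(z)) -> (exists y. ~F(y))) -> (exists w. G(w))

Eliminate → and ↔ using ¬ and ∨.
  ~(~~(forall z. G(z)) | (exists y. ~F(y))) | (exists w. G(w))
Drive negations inward (¬∀x A ≡ ∃x ¬A, ¬∃x A ≡ ∀x ¬A, De Morgan for ∧/∨):
  (exists z. ~G(z)) & (forall y. F(y)) | (exists w. G(w))
All bound variables are already distinct, so no renaming is needed.
Finally move all quantifiers to the prefix:
  exists z. forall y. exists w. (~G(z) & F(y) | G(w))

exists z. forall y. exists w. (~G(z) & F(y) | G(w))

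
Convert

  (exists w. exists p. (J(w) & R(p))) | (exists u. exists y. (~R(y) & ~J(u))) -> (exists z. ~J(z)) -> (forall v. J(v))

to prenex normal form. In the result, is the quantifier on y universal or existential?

universal

Rewrite implications/biconditionals: A → B as ¬A ∨ B.
  ~((exists w. exists p. (J(w) & R(p))) | (exists u. exists y. (~R(y) & ~J(u)))) | ~(exists z. ~J(z)) | (forall v. J(v))
Push ¬ through the quantifiers and connectives to reach negation normal form:
  (forall w. forall p. (~J(w) | ~R(p))) & (forall u. forall y. (R(y) | J(u))) | (forall z. J(z)) | (forall v. J(v))
Extract every quantifier outward, since the variables are now distinct and don't occur free across branches:
  forall w. forall p. forall u. forall y. forall z. forall v. ((~J(w) | ~R(p)) & (R(y) | J(u)) | J(z) | J(v))
The quantifier exists y sits under an odd number of negations (counting the antecedent side of each →), so it flips to forall y.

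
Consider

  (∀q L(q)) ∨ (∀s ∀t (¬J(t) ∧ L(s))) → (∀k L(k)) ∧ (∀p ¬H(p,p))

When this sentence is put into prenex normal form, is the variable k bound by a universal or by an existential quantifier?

First replace A → B with ¬A ∨ B.
  ¬((∀q L(q)) ∨ (∀s ∀t (¬J(t) ∧ L(s)))) ∨ (∀k L(k)) ∧ (∀p ¬H(p,p))
Drive negations inward (¬∀x A ≡ ∃x ¬A, ¬∃x A ≡ ∀x ¬A, De Morgan for ∧/∨):
  (∃q ¬L(q)) ∧ (∃s ∃t (J(t) ∨ ¬L(s))) ∨ (∀k L(k)) ∧ (∀p ¬H(p,p))
Pull the quantifiers to the front (each side's bound variable is not free in the other side):
  ∃q ∃s ∃t ∀k ∀p (¬L(q) ∧ (J(t) ∨ ¬L(s)) ∨ L(k) ∧ ¬H(p,p))
The quantifier ∀k sits under an even number of negations (counting the antecedent side of each →), so it remains universal.

universal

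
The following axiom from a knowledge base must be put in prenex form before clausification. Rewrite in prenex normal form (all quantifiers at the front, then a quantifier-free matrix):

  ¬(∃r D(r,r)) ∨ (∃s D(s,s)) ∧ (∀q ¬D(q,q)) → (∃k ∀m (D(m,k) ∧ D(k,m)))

Rewrite implications/biconditionals: A → B as ¬A ∨ B.
  ¬(¬(∃r D(r,r)) ∨ (∃s D(s,s)) ∧ (∀q ¬D(q,q))) ∨ (∃k ∀m (D(m,k) ∧ D(k,m)))
Move each ¬ inward, flipping quantifiers it crosses:
  (∃r D(r,r)) ∧ ((∀s ¬D(s,s)) ∨ (∃q D(q,q))) ∨ (∃k ∀m (D(m,k) ∧ D(k,m)))
Pull the quantifiers to the front (each side's bound variable is not free in the other side):
  ∃r ∀s ∃q ∃k ∀m (D(r,r) ∧ (¬D(s,s) ∨ D(q,q)) ∨ D(m,k) ∧ D(k,m))

∃r ∀s ∃q ∃k ∀m (D(r,r) ∧ (¬D(s,s) ∨ D(q,q)) ∨ D(m,k) ∧ D(k,m))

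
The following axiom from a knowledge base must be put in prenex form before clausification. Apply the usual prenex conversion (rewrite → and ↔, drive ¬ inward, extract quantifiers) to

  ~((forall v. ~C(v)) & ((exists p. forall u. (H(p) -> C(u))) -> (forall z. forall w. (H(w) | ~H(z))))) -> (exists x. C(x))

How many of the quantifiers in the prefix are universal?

Rewrite implications/biconditionals: A → B as ¬A ∨ B.
  ~~((forall v. ~C(v)) & (~(exists p. forall u. (~H(p) | C(u))) | (forall z. forall w. (H(w) | ~H(z))))) | (exists x. C(x))
Move each ¬ inward, flipping quantifiers it crosses:
  (forall v. ~C(v)) & ((forall p. exists u. (H(p) & ~C(u))) | (forall z. forall w. (H(w) | ~H(z)))) | (exists x. C(x))
Finally move all quantifiers to the prefix:
  forall v. forall p. exists u. forall z. forall w. exists x. (~C(v) & (H(p) & ~C(u) | H(w) | ~H(z)) | C(x))
The prefix is forall v forall p exists u forall z forall w exists x: 4 universal, 2 existential.

4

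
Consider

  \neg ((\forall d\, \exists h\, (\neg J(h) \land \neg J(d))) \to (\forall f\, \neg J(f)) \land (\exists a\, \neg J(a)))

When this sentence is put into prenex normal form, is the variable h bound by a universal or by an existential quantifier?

Rewrite implications/biconditionals: A → B as ¬A ∨ B.
  \neg (\neg (\forall d\, \exists h\, (\neg J(h) \land \neg J(d))) \lor (\forall f\, \neg J(f)) \land (\exists a\, \neg J(a)))
Move each ¬ inward, flipping quantifiers it crosses:
  (\forall d\, \exists h\, (\neg J(h) \land \neg J(d))) \land ((\exists f\, J(f)) \lor (\forall a\, J(a)))
All bound variables are already distinct, so no renaming is needed.
Pull the quantifiers to the front (each side's bound variable is not free in the other side):
  \forall d\, \exists h\, \exists f\, \forall a\, (\neg J(h) \land \neg J(d) \land (J(f) \lor J(a)))
The quantifier \exists h sits under an even number of negations (counting the antecedent side of each →), so it remains existential.

existential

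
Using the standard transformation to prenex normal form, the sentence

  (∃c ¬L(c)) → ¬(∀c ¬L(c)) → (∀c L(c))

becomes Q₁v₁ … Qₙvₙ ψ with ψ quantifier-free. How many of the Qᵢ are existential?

0

Rewrite implications/biconditionals: A → B as ¬A ∨ B.
  ¬(∃c ¬L(c)) ∨ ¬¬(∀c ¬L(c)) ∨ (∀c L(c))
Push ¬ through the quantifiers and connectives to reach negation normal form:
  (∀c L(c)) ∨ (∀c ¬L(c)) ∨ (∀c L(c))
Standardize variables apart so no two quantifiers bind the same name: c↦u, c↦a.
  (∀c L(c)) ∨ (∀u ¬L(u)) ∨ (∀a L(a))
Finally move all quantifiers to the prefix:
  ∀c ∀u ∀a (L(c) ∨ ¬L(u) ∨ L(a))
The prefix is ∀c ∀u ∀a: 3 universal, 0 existential.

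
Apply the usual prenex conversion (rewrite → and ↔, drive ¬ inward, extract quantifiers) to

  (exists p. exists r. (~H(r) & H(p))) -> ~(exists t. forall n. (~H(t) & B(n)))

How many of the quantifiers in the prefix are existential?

Eliminate → and ↔ using ¬ and ∨.
  ~(exists p. exists r. (~H(r) & H(p))) | ~(exists t. forall n. (~H(t) & B(n)))
Push ¬ through the quantifiers and connectives to reach negation normal form:
  (forall p. forall r. (H(r) | ~H(p))) | (forall t. exists n. (H(t) | ~B(n)))
Finally move all quantifiers to the prefix:
  forall p. forall r. forall t. exists n. (H(r) | ~H(p) | H(t) | ~B(n))
The prefix is forall p forall r forall t exists n: 3 universal, 1 existential.

1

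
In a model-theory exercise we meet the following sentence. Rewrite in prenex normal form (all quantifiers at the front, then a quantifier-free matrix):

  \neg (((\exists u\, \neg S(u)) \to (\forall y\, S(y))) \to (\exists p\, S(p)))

\forall u\, \forall y\, \forall p\, ((S(u) \lor S(y)) \land \neg S(p))

Rewrite implications/biconditionals: A → B as ¬A ∨ B.
  \neg (\neg (\neg (\exists u\, \neg S(u)) \lor (\forall y\, S(y))) \lor (\exists p\, S(p)))
Drive negations inward (¬∀x A ≡ ∃x ¬A, ¬∃x A ≡ ∀x ¬A, De Morgan for ∧/∨):
  ((\forall u\, S(u)) \lor (\forall y\, S(y))) \land (\forall p\, \neg S(p))
All bound variables are already distinct, so no renaming is needed.
Pull the quantifiers to the front (each side's bound variable is not free in the other side):
  \forall u\, \forall y\, \forall p\, ((S(u) \lor S(y)) \land \neg S(p))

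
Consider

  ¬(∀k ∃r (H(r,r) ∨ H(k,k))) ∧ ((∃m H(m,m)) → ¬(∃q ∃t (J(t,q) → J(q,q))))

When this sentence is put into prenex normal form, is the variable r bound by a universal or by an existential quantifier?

universal

Rewrite implications/biconditionals: A → B as ¬A ∨ B.
  ¬(∀k ∃r (H(r,r) ∨ H(k,k))) ∧ (¬(∃m H(m,m)) ∨ ¬(∃q ∃t (¬J(t,q) ∨ J(q,q))))
Push ¬ through the quantifiers and connectives to reach negation normal form:
  (∃k ∀r (¬H(r,r) ∧ ¬H(k,k))) ∧ ((∀m ¬H(m,m)) ∨ (∀q ∀t (J(t,q) ∧ ¬J(q,q))))
All bound variables are already distinct, so no renaming is needed.
Extract every quantifier outward, since the variables are now distinct and don't occur free across branches:
  ∃k ∀r ∀m ∀q ∀t (¬H(r,r) ∧ ¬H(k,k) ∧ (¬H(m,m) ∨ J(t,q) ∧ ¬J(q,q)))
The quantifier ∃r sits under an odd number of negations (counting the antecedent side of each →), so it flips to ∀r.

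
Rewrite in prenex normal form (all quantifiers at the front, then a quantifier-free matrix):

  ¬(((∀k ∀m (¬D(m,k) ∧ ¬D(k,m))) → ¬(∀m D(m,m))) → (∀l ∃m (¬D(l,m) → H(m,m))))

Eliminate → and ↔ using ¬ and ∨.
  ¬(¬(¬(∀k ∀m (¬D(m,k) ∧ ¬D(k,m))) ∨ ¬(∀m D(m,m))) ∨ (∀l ∃m (¬¬D(l,m) ∨ H(m,m))))
Drive negations inward (¬∀x A ≡ ∃x ¬A, ¬∃x A ≡ ∀x ¬A, De Morgan for ∧/∨):
  ((∃k ∃m (D(m,k) ∨ D(k,m))) ∨ (∃m ¬D(m,m))) ∧ (∃l ∀m (¬D(l,m) ∧ ¬H(m,m)))
Give each quantifier a distinct variable: m↦p, m↦q.
  ((∃k ∃m (D(m,k) ∨ D(k,m))) ∨ (∃p ¬D(p,p))) ∧ (∃l ∀q (¬D(l,q) ∧ ¬H(q,q)))
Finally move all quantifiers to the prefix:
  ∃k ∃m ∃p ∃l ∀q ((D(m,k) ∨ D(k,m) ∨ ¬D(p,p)) ∧ ¬D(l,q) ∧ ¬H(q,q))

∃k ∃m ∃p ∃l ∀q ((D(m,k) ∨ D(k,m) ∨ ¬D(p,p)) ∧ ¬D(l,q) ∧ ¬H(q,q))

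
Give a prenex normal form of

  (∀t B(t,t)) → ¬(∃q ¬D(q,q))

∃t ∀q (¬B(t,t) ∨ D(q,q))

Rewrite implications/biconditionals: A → B as ¬A ∨ B.
  ¬(∀t B(t,t)) ∨ ¬(∃q ¬D(q,q))
Drive negations inward (¬∀x A ≡ ∃x ¬A, ¬∃x A ≡ ∀x ¬A, De Morgan for ∧/∨):
  (∃t ¬B(t,t)) ∨ (∀q D(q,q))
All bound variables are already distinct, so no renaming is needed.
Pull the quantifiers to the front (each side's bound variable is not free in the other side):
  ∃t ∀q (¬B(t,t) ∨ D(q,q))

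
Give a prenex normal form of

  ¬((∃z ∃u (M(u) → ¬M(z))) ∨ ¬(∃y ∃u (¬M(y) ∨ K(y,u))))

∀z ∀u ∃y ∃w (M(u) ∧ M(z) ∧ (¬M(y) ∨ K(y,w)))

Eliminate → and ↔ using ¬ and ∨.
  ¬((∃z ∃u (¬M(u) ∨ ¬M(z))) ∨ ¬(∃y ∃u (¬M(y) ∨ K(y,u))))
Drive negations inward (¬∀x A ≡ ∃x ¬A, ¬∃x A ≡ ∀x ¬A, De Morgan for ∧/∨):
  (∀z ∀u (M(u) ∧ M(z))) ∧ (∃y ∃u (¬M(y) ∨ K(y,u)))
Rename bound variables to avoid capture: u↦w.
  (∀z ∀u (M(u) ∧ M(z))) ∧ (∃y ∃w (¬M(y) ∨ K(y,w)))
Finally move all quantifiers to the prefix:
  ∀z ∀u ∃y ∃w (M(u) ∧ M(z) ∧ (¬M(y) ∨ K(y,w)))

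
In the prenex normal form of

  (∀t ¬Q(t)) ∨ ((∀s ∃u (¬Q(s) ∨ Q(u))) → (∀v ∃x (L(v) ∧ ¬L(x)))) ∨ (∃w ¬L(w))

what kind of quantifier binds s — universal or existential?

Rewrite implications/biconditionals: A → B as ¬A ∨ B.
  (∀t ¬Q(t)) ∨ ¬(∀s ∃u (¬Q(s) ∨ Q(u))) ∨ (∀v ∃x (L(v) ∧ ¬L(x))) ∨ (∃w ¬L(w))
Move each ¬ inward, flipping quantifiers it crosses:
  (∀t ¬Q(t)) ∨ (∃s ∀u (Q(s) ∧ ¬Q(u))) ∨ (∀v ∃x (L(v) ∧ ¬L(x))) ∨ (∃w ¬L(w))
All bound variables are already distinct, so no renaming is needed.
Extract every quantifier outward, since the variables are now distinct and don't occur free across branches:
  ∀t ∃s ∀u ∀v ∃x ∃w (¬Q(t) ∨ Q(s) ∧ ¬Q(u) ∨ L(v) ∧ ¬L(x) ∨ ¬L(w))
The quantifier ∀s sits under an odd number of negations (counting the antecedent side of each →), so it flips to ∃s.

existential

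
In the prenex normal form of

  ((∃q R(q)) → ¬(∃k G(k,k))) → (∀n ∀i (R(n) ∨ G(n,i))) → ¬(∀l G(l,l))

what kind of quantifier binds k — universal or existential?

Eliminate → and ↔ using ¬ and ∨.
  ¬(¬(∃q R(q)) ∨ ¬(∃k G(k,k))) ∨ ¬(∀n ∀i (R(n) ∨ G(n,i))) ∨ ¬(∀l G(l,l))
Move each ¬ inward, flipping quantifiers it crosses:
  (∃q R(q)) ∧ (∃k G(k,k)) ∨ (∃n ∃i (¬R(n) ∧ ¬G(n,i))) ∨ (∃l ¬G(l,l))
Finally move all quantifiers to the prefix:
  ∃q ∃k ∃n ∃i ∃l (R(q) ∧ G(k,k) ∨ ¬R(n) ∧ ¬G(n,i) ∨ ¬G(l,l))
The quantifier ∃k sits under an even number of negations (counting the antecedent side of each →), so it remains existential.

existential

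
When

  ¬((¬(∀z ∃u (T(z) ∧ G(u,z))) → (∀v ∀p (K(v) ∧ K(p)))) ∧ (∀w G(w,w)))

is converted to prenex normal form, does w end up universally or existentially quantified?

Rewrite implications/biconditionals: A → B as ¬A ∨ B.
  ¬((¬¬(∀z ∃u (T(z) ∧ G(u,z))) ∨ (∀v ∀p (K(v) ∧ K(p)))) ∧ (∀w G(w,w)))
Move each ¬ inward, flipping quantifiers it crosses:
  (∃z ∀u (¬T(z) ∨ ¬G(u,z))) ∧ (∃v ∃p (¬K(v) ∨ ¬K(p))) ∨ (∃w ¬G(w,w))
All bound variables are already distinct, so no renaming is needed.
Pull the quantifiers to the front (each side's bound variable is not free in the other side):
  ∃z ∀u ∃v ∃p ∃w ((¬T(z) ∨ ¬G(u,z)) ∧ (¬K(v) ∨ ¬K(p)) ∨ ¬G(w,w))
The quantifier ∀w sits under an odd number of negations (counting the antecedent side of each →), so it flips to ∃w.

existential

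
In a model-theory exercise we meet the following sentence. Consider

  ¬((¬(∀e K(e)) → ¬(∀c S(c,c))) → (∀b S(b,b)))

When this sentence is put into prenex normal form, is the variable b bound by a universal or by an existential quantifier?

Eliminate → and ↔ using ¬ and ∨.
  ¬(¬(¬¬(∀e K(e)) ∨ ¬(∀c S(c,c))) ∨ (∀b S(b,b)))
Drive negations inward (¬∀x A ≡ ∃x ¬A, ¬∃x A ≡ ∀x ¬A, De Morgan for ∧/∨):
  ((∀e K(e)) ∨ (∃c ¬S(c,c))) ∧ (∃b ¬S(b,b))
Pull the quantifiers to the front (each side's bound variable is not free in the other side):
  ∀e ∃c ∃b ((K(e) ∨ ¬S(c,c)) ∧ ¬S(b,b))
The quantifier ∀b sits under an odd number of negations (counting the antecedent side of each →), so it flips to ∃b.

existential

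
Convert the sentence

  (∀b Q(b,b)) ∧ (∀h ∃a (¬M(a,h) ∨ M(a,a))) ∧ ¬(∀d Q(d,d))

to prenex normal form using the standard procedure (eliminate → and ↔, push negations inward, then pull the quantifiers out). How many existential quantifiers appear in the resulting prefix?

Move each ¬ inward, flipping quantifiers it crosses:
  (∀b Q(b,b)) ∧ (∀h ∃a (¬M(a,h) ∨ M(a,a))) ∧ (∃d ¬Q(d,d))
All bound variables are already distinct, so no renaming is needed.
Finally move all quantifiers to the prefix:
  ∀b ∀h ∃a ∃d (Q(b,b) ∧ (¬M(a,h) ∨ M(a,a)) ∧ ¬Q(d,d))
The prefix is ∀b ∀h ∃a ∃d: 2 universal, 2 existential.

2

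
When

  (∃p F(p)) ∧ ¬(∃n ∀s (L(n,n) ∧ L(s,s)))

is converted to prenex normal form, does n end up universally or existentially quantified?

universal

Push ¬ through the quantifiers and connectives to reach negation normal form:
  (∃p F(p)) ∧ (∀n ∃s (¬L(n,n) ∨ ¬L(s,s)))
Extract every quantifier outward, since the variables are now distinct and don't occur free across branches:
  ∃p ∀n ∃s (F(p) ∧ (¬L(n,n) ∨ ¬L(s,s)))
The quantifier ∃n sits under an odd number of negations, so it flips to ∀n.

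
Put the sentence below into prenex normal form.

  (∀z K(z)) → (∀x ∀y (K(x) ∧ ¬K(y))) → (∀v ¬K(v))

Eliminate → and ↔ using ¬ and ∨.
  ¬(∀z K(z)) ∨ ¬(∀x ∀y (K(x) ∧ ¬K(y))) ∨ (∀v ¬K(v))
Move each ¬ inward, flipping quantifiers it crosses:
  (∃z ¬K(z)) ∨ (∃x ∃y (¬K(x) ∨ K(y))) ∨ (∀v ¬K(v))
All bound variables are already distinct, so no renaming is needed.
Pull the quantifiers to the front (each side's bound variable is not free in the other side):
  ∃z ∃x ∃y ∀v (¬K(z) ∨ ¬K(x) ∨ K(y) ∨ ¬K(v))

∃z ∃x ∃y ∀v (¬K(z) ∨ ¬K(x) ∨ K(y) ∨ ¬K(v))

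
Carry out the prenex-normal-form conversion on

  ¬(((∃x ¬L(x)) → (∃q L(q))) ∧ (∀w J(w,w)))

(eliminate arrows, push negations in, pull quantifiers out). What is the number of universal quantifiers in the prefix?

1

Eliminate → and ↔ using ¬ and ∨.
  ¬((¬(∃x ¬L(x)) ∨ (∃q L(q))) ∧ (∀w J(w,w)))
Move each ¬ inward, flipping quantifiers it crosses:
  (∃x ¬L(x)) ∧ (∀q ¬L(q)) ∨ (∃w ¬J(w,w))
All bound variables are already distinct, so no renaming is needed.
Pull the quantifiers to the front (each side's bound variable is not free in the other side):
  ∃x ∀q ∃w (¬L(x) ∧ ¬L(q) ∨ ¬J(w,w))
The prefix is ∃x ∀q ∃w: 1 universal, 2 existential.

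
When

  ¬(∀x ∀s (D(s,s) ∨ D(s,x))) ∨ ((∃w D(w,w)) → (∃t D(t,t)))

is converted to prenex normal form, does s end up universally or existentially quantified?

existential

First replace A → B with ¬A ∨ B.
  ¬(∀x ∀s (D(s,s) ∨ D(s,x))) ∨ ¬(∃w D(w,w)) ∨ (∃t D(t,t))
Drive negations inward (¬∀x A ≡ ∃x ¬A, ¬∃x A ≡ ∀x ¬A, De Morgan for ∧/∨):
  (∃x ∃s (¬D(s,s) ∧ ¬D(s,x))) ∨ (∀w ¬D(w,w)) ∨ (∃t D(t,t))
All bound variables are already distinct, so no renaming is needed.
Extract every quantifier outward, since the variables are now distinct and don't occur free across branches:
  ∃x ∃s ∀w ∃t (¬D(s,s) ∧ ¬D(s,x) ∨ ¬D(w,w) ∨ D(t,t))
The quantifier ∀s sits under an odd number of negations (counting the antecedent side of each →), so it flips to ∃s.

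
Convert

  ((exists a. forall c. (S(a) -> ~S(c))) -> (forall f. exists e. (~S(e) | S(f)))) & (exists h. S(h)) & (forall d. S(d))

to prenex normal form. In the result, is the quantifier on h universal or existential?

Eliminate → and ↔ using ¬ and ∨.
  (~(exists a. forall c. (~S(a) | ~S(c))) | (forall f. exists e. (~S(e) | S(f)))) & (exists h. S(h)) & (forall d. S(d))
Move each ¬ inward, flipping quantifiers it crosses:
  ((forall a. exists c. (S(a) & S(c))) | (forall f. exists e. (~S(e) | S(f)))) & (exists h. S(h)) & (forall d. S(d))
Finally move all quantifiers to the prefix:
  forall a. exists c. forall f. exists e. exists h. forall d. ((S(a) & S(c) | ~S(e) | S(f)) & S(h) & S(d))
The quantifier exists h sits under an even number of negations (counting the antecedent side of each →), so it remains existential.

existential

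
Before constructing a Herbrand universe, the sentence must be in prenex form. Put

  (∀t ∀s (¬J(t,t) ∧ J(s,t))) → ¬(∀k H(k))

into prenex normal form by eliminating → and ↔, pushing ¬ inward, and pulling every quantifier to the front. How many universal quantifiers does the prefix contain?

Eliminate → and ↔ using ¬ and ∨.
  ¬(∀t ∀s (¬J(t,t) ∧ J(s,t))) ∨ ¬(∀k H(k))
Drive negations inward (¬∀x A ≡ ∃x ¬A, ¬∃x A ≡ ∀x ¬A, De Morgan for ∧/∨):
  (∃t ∃s (J(t,t) ∨ ¬J(s,t))) ∨ (∃k ¬H(k))
All bound variables are already distinct, so no renaming is needed.
Extract every quantifier outward, since the variables are now distinct and don't occur free across branches:
  ∃t ∃s ∃k (J(t,t) ∨ ¬J(s,t) ∨ ¬H(k))
The prefix is ∃t ∃s ∃k: 0 universal, 3 existential.

0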